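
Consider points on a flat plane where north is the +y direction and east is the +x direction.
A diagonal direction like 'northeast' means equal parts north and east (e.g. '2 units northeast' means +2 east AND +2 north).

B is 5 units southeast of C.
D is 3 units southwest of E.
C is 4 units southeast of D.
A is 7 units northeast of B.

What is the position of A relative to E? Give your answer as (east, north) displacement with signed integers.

Answer: A is at (east=13, north=-5) relative to E.

Derivation:
Place E at the origin (east=0, north=0).
  D is 3 units southwest of E: delta (east=-3, north=-3); D at (east=-3, north=-3).
  C is 4 units southeast of D: delta (east=+4, north=-4); C at (east=1, north=-7).
  B is 5 units southeast of C: delta (east=+5, north=-5); B at (east=6, north=-12).
  A is 7 units northeast of B: delta (east=+7, north=+7); A at (east=13, north=-5).
Therefore A relative to E: (east=13, north=-5).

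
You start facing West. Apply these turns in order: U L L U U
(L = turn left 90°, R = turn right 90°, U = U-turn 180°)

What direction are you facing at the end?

Answer: Final heading: West

Derivation:
Start: West
  U (U-turn (180°)) -> East
  L (left (90° counter-clockwise)) -> North
  L (left (90° counter-clockwise)) -> West
  U (U-turn (180°)) -> East
  U (U-turn (180°)) -> West
Final: West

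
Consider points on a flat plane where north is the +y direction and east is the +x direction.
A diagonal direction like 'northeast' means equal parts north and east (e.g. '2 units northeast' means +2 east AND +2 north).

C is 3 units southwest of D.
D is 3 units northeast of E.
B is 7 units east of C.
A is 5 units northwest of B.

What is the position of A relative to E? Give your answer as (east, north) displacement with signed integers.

Place E at the origin (east=0, north=0).
  D is 3 units northeast of E: delta (east=+3, north=+3); D at (east=3, north=3).
  C is 3 units southwest of D: delta (east=-3, north=-3); C at (east=0, north=0).
  B is 7 units east of C: delta (east=+7, north=+0); B at (east=7, north=0).
  A is 5 units northwest of B: delta (east=-5, north=+5); A at (east=2, north=5).
Therefore A relative to E: (east=2, north=5).

Answer: A is at (east=2, north=5) relative to E.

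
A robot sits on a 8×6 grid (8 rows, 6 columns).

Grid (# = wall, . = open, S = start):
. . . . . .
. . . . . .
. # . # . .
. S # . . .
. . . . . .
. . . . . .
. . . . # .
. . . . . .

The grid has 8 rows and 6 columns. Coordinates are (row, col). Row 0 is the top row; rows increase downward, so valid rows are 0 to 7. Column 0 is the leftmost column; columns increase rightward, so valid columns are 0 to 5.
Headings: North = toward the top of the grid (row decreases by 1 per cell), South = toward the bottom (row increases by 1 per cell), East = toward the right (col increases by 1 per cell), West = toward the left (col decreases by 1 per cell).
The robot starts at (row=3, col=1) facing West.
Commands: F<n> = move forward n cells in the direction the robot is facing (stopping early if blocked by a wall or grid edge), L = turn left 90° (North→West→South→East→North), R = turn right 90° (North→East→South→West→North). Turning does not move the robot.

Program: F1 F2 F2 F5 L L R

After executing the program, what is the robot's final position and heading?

Start: (row=3, col=1), facing West
  F1: move forward 1, now at (row=3, col=0)
  F2: move forward 0/2 (blocked), now at (row=3, col=0)
  F2: move forward 0/2 (blocked), now at (row=3, col=0)
  F5: move forward 0/5 (blocked), now at (row=3, col=0)
  L: turn left, now facing South
  L: turn left, now facing East
  R: turn right, now facing South
Final: (row=3, col=0), facing South

Answer: Final position: (row=3, col=0), facing South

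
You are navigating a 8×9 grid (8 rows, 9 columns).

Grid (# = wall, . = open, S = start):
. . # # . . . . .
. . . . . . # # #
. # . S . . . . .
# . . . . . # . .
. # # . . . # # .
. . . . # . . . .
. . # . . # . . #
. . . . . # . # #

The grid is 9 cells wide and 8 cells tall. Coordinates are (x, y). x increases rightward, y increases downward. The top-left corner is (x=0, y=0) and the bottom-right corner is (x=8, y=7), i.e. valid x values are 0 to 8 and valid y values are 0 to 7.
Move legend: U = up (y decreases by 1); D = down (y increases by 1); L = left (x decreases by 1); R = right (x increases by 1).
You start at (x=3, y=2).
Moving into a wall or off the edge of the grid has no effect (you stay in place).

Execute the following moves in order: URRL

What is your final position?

Answer: Final position: (x=4, y=1)

Derivation:
Start: (x=3, y=2)
  U (up): (x=3, y=2) -> (x=3, y=1)
  R (right): (x=3, y=1) -> (x=4, y=1)
  R (right): (x=4, y=1) -> (x=5, y=1)
  L (left): (x=5, y=1) -> (x=4, y=1)
Final: (x=4, y=1)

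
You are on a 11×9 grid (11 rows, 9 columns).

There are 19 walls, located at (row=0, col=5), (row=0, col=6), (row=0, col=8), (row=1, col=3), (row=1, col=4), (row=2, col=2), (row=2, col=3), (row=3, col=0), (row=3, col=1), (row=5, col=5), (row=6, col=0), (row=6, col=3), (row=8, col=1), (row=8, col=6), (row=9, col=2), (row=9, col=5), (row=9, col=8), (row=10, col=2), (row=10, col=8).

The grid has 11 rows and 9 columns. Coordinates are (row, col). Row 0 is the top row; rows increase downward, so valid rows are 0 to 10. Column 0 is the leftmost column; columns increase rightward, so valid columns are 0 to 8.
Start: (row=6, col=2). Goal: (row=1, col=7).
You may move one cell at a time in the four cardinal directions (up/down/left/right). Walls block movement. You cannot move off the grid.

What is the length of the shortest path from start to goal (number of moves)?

BFS from (row=6, col=2) until reaching (row=1, col=7):
  Distance 0: (row=6, col=2)
  Distance 1: (row=5, col=2), (row=6, col=1), (row=7, col=2)
  Distance 2: (row=4, col=2), (row=5, col=1), (row=5, col=3), (row=7, col=1), (row=7, col=3), (row=8, col=2)
  Distance 3: (row=3, col=2), (row=4, col=1), (row=4, col=3), (row=5, col=0), (row=5, col=4), (row=7, col=0), (row=7, col=4), (row=8, col=3)
  Distance 4: (row=3, col=3), (row=4, col=0), (row=4, col=4), (row=6, col=4), (row=7, col=5), (row=8, col=0), (row=8, col=4), (row=9, col=3)
  Distance 5: (row=3, col=4), (row=4, col=5), (row=6, col=5), (row=7, col=6), (row=8, col=5), (row=9, col=0), (row=9, col=4), (row=10, col=3)
  Distance 6: (row=2, col=4), (row=3, col=5), (row=4, col=6), (row=6, col=6), (row=7, col=7), (row=9, col=1), (row=10, col=0), (row=10, col=4)
  Distance 7: (row=2, col=5), (row=3, col=6), (row=4, col=7), (row=5, col=6), (row=6, col=7), (row=7, col=8), (row=8, col=7), (row=10, col=1), (row=10, col=5)
  Distance 8: (row=1, col=5), (row=2, col=6), (row=3, col=7), (row=4, col=8), (row=5, col=7), (row=6, col=8), (row=8, col=8), (row=9, col=7), (row=10, col=6)
  Distance 9: (row=1, col=6), (row=2, col=7), (row=3, col=8), (row=5, col=8), (row=9, col=6), (row=10, col=7)
  Distance 10: (row=1, col=7), (row=2, col=8)  <- goal reached here
One shortest path (10 moves): (row=6, col=2) -> (row=5, col=2) -> (row=5, col=3) -> (row=5, col=4) -> (row=4, col=4) -> (row=4, col=5) -> (row=4, col=6) -> (row=4, col=7) -> (row=3, col=7) -> (row=2, col=7) -> (row=1, col=7)

Answer: Shortest path length: 10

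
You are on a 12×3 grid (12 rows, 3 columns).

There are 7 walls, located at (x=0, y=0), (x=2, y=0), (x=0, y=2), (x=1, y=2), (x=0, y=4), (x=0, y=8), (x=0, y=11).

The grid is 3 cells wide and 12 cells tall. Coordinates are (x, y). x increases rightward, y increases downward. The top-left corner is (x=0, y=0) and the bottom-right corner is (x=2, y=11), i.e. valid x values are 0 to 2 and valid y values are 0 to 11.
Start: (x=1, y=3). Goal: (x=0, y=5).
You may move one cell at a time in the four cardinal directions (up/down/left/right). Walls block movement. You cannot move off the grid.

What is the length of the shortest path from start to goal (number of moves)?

Answer: Shortest path length: 3

Derivation:
BFS from (x=1, y=3) until reaching (x=0, y=5):
  Distance 0: (x=1, y=3)
  Distance 1: (x=0, y=3), (x=2, y=3), (x=1, y=4)
  Distance 2: (x=2, y=2), (x=2, y=4), (x=1, y=5)
  Distance 3: (x=2, y=1), (x=0, y=5), (x=2, y=5), (x=1, y=6)  <- goal reached here
One shortest path (3 moves): (x=1, y=3) -> (x=1, y=4) -> (x=1, y=5) -> (x=0, y=5)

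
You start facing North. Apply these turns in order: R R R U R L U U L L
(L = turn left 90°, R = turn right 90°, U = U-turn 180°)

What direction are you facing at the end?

Answer: Final heading: West

Derivation:
Start: North
  R (right (90° clockwise)) -> East
  R (right (90° clockwise)) -> South
  R (right (90° clockwise)) -> West
  U (U-turn (180°)) -> East
  R (right (90° clockwise)) -> South
  L (left (90° counter-clockwise)) -> East
  U (U-turn (180°)) -> West
  U (U-turn (180°)) -> East
  L (left (90° counter-clockwise)) -> North
  L (left (90° counter-clockwise)) -> West
Final: West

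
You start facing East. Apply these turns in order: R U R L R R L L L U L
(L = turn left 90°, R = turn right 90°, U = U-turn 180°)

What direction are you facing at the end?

Answer: Final heading: North

Derivation:
Start: East
  R (right (90° clockwise)) -> South
  U (U-turn (180°)) -> North
  R (right (90° clockwise)) -> East
  L (left (90° counter-clockwise)) -> North
  R (right (90° clockwise)) -> East
  R (right (90° clockwise)) -> South
  L (left (90° counter-clockwise)) -> East
  L (left (90° counter-clockwise)) -> North
  L (left (90° counter-clockwise)) -> West
  U (U-turn (180°)) -> East
  L (left (90° counter-clockwise)) -> North
Final: North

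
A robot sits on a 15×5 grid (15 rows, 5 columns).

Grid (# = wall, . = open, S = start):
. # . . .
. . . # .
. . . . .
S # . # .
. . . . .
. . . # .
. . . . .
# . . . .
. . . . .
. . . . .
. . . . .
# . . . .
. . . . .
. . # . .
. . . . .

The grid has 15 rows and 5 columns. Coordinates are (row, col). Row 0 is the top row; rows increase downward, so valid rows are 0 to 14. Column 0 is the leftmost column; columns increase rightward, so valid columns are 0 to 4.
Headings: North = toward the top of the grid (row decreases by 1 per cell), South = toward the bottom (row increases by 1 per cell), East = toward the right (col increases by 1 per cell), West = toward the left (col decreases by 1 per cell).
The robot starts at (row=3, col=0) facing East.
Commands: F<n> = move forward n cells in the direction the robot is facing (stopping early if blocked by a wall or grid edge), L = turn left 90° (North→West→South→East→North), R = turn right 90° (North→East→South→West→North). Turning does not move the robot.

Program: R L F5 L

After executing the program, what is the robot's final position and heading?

Start: (row=3, col=0), facing East
  R: turn right, now facing South
  L: turn left, now facing East
  F5: move forward 0/5 (blocked), now at (row=3, col=0)
  L: turn left, now facing North
Final: (row=3, col=0), facing North

Answer: Final position: (row=3, col=0), facing North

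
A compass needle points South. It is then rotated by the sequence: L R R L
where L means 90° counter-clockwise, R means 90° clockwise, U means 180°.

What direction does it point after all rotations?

Start: South
  L (left (90° counter-clockwise)) -> East
  R (right (90° clockwise)) -> South
  R (right (90° clockwise)) -> West
  L (left (90° counter-clockwise)) -> South
Final: South

Answer: Final heading: South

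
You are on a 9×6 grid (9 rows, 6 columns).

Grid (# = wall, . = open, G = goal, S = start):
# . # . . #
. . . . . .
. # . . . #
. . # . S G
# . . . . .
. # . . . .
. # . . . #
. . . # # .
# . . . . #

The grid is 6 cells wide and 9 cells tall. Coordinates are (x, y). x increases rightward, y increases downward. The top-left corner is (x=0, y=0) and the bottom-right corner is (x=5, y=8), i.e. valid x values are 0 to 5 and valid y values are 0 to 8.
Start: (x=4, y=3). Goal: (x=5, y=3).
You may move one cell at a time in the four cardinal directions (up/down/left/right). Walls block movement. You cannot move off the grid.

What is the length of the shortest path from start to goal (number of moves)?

Answer: Shortest path length: 1

Derivation:
BFS from (x=4, y=3) until reaching (x=5, y=3):
  Distance 0: (x=4, y=3)
  Distance 1: (x=4, y=2), (x=3, y=3), (x=5, y=3), (x=4, y=4)  <- goal reached here
One shortest path (1 moves): (x=4, y=3) -> (x=5, y=3)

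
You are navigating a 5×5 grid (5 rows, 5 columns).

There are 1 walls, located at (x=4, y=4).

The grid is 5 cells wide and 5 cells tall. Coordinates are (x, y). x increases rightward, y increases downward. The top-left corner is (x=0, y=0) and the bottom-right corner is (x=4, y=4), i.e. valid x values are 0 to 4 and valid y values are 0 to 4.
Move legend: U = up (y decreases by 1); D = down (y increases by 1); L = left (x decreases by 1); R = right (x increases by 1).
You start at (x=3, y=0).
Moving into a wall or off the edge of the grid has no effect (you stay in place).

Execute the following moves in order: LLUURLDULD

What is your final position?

Answer: Final position: (x=0, y=1)

Derivation:
Start: (x=3, y=0)
  L (left): (x=3, y=0) -> (x=2, y=0)
  L (left): (x=2, y=0) -> (x=1, y=0)
  U (up): blocked, stay at (x=1, y=0)
  U (up): blocked, stay at (x=1, y=0)
  R (right): (x=1, y=0) -> (x=2, y=0)
  L (left): (x=2, y=0) -> (x=1, y=0)
  D (down): (x=1, y=0) -> (x=1, y=1)
  U (up): (x=1, y=1) -> (x=1, y=0)
  L (left): (x=1, y=0) -> (x=0, y=0)
  D (down): (x=0, y=0) -> (x=0, y=1)
Final: (x=0, y=1)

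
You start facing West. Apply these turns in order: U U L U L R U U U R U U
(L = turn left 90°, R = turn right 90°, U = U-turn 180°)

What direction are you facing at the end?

Start: West
  U (U-turn (180°)) -> East
  U (U-turn (180°)) -> West
  L (left (90° counter-clockwise)) -> South
  U (U-turn (180°)) -> North
  L (left (90° counter-clockwise)) -> West
  R (right (90° clockwise)) -> North
  U (U-turn (180°)) -> South
  U (U-turn (180°)) -> North
  U (U-turn (180°)) -> South
  R (right (90° clockwise)) -> West
  U (U-turn (180°)) -> East
  U (U-turn (180°)) -> West
Final: West

Answer: Final heading: West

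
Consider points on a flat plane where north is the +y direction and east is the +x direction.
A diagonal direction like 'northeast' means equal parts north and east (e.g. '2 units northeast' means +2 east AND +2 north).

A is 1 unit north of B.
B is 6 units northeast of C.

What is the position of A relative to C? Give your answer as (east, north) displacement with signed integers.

Place C at the origin (east=0, north=0).
  B is 6 units northeast of C: delta (east=+6, north=+6); B at (east=6, north=6).
  A is 1 unit north of B: delta (east=+0, north=+1); A at (east=6, north=7).
Therefore A relative to C: (east=6, north=7).

Answer: A is at (east=6, north=7) relative to C.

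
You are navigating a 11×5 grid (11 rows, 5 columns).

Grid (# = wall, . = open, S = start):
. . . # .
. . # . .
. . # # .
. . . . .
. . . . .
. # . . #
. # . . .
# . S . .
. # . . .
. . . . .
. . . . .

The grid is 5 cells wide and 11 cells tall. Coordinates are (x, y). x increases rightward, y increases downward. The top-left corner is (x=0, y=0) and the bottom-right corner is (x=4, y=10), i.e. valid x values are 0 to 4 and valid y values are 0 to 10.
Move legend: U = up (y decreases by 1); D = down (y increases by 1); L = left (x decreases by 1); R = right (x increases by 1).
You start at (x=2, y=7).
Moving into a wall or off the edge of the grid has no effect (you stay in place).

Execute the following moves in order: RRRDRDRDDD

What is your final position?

Start: (x=2, y=7)
  R (right): (x=2, y=7) -> (x=3, y=7)
  R (right): (x=3, y=7) -> (x=4, y=7)
  R (right): blocked, stay at (x=4, y=7)
  D (down): (x=4, y=7) -> (x=4, y=8)
  R (right): blocked, stay at (x=4, y=8)
  D (down): (x=4, y=8) -> (x=4, y=9)
  R (right): blocked, stay at (x=4, y=9)
  D (down): (x=4, y=9) -> (x=4, y=10)
  D (down): blocked, stay at (x=4, y=10)
  D (down): blocked, stay at (x=4, y=10)
Final: (x=4, y=10)

Answer: Final position: (x=4, y=10)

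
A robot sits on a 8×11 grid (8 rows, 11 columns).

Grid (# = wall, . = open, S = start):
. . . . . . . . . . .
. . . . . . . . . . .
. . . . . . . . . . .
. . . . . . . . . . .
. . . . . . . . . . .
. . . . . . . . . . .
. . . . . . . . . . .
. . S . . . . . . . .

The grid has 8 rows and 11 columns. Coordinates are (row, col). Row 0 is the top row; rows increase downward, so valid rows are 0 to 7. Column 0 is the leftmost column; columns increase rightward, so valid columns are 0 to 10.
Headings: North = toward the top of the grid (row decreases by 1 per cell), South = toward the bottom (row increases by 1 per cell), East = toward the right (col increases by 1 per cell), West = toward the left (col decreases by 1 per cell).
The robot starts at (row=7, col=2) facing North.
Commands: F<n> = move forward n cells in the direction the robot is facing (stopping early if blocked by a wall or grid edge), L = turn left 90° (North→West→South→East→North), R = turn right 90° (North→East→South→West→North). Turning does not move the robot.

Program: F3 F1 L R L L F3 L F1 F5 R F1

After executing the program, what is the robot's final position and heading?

Start: (row=7, col=2), facing North
  F3: move forward 3, now at (row=4, col=2)
  F1: move forward 1, now at (row=3, col=2)
  L: turn left, now facing West
  R: turn right, now facing North
  L: turn left, now facing West
  L: turn left, now facing South
  F3: move forward 3, now at (row=6, col=2)
  L: turn left, now facing East
  F1: move forward 1, now at (row=6, col=3)
  F5: move forward 5, now at (row=6, col=8)
  R: turn right, now facing South
  F1: move forward 1, now at (row=7, col=8)
Final: (row=7, col=8), facing South

Answer: Final position: (row=7, col=8), facing South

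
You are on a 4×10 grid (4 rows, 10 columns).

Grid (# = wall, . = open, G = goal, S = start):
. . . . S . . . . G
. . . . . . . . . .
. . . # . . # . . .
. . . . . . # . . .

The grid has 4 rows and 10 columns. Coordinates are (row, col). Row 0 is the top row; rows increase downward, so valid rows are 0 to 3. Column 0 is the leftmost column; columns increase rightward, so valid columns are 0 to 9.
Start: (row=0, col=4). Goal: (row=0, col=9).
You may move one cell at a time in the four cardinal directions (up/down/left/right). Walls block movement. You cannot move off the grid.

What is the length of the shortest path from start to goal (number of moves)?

BFS from (row=0, col=4) until reaching (row=0, col=9):
  Distance 0: (row=0, col=4)
  Distance 1: (row=0, col=3), (row=0, col=5), (row=1, col=4)
  Distance 2: (row=0, col=2), (row=0, col=6), (row=1, col=3), (row=1, col=5), (row=2, col=4)
  Distance 3: (row=0, col=1), (row=0, col=7), (row=1, col=2), (row=1, col=6), (row=2, col=5), (row=3, col=4)
  Distance 4: (row=0, col=0), (row=0, col=8), (row=1, col=1), (row=1, col=7), (row=2, col=2), (row=3, col=3), (row=3, col=5)
  Distance 5: (row=0, col=9), (row=1, col=0), (row=1, col=8), (row=2, col=1), (row=2, col=7), (row=3, col=2)  <- goal reached here
One shortest path (5 moves): (row=0, col=4) -> (row=0, col=5) -> (row=0, col=6) -> (row=0, col=7) -> (row=0, col=8) -> (row=0, col=9)

Answer: Shortest path length: 5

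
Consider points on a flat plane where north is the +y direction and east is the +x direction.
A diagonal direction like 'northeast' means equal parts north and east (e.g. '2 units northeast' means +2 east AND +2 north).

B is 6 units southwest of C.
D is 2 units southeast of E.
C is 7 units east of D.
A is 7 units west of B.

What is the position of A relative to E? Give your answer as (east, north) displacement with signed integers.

Place E at the origin (east=0, north=0).
  D is 2 units southeast of E: delta (east=+2, north=-2); D at (east=2, north=-2).
  C is 7 units east of D: delta (east=+7, north=+0); C at (east=9, north=-2).
  B is 6 units southwest of C: delta (east=-6, north=-6); B at (east=3, north=-8).
  A is 7 units west of B: delta (east=-7, north=+0); A at (east=-4, north=-8).
Therefore A relative to E: (east=-4, north=-8).

Answer: A is at (east=-4, north=-8) relative to E.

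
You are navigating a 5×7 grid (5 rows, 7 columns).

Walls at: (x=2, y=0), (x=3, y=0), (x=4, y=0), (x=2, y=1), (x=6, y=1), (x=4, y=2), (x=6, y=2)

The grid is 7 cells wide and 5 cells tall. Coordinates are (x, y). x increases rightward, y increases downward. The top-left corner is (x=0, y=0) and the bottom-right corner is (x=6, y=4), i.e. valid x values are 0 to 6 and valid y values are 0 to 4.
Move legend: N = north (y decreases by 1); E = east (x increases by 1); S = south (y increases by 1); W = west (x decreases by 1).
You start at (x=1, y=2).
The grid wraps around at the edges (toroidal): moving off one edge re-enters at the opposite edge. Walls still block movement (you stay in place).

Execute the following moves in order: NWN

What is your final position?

Start: (x=1, y=2)
  N (north): (x=1, y=2) -> (x=1, y=1)
  W (west): (x=1, y=1) -> (x=0, y=1)
  N (north): (x=0, y=1) -> (x=0, y=0)
Final: (x=0, y=0)

Answer: Final position: (x=0, y=0)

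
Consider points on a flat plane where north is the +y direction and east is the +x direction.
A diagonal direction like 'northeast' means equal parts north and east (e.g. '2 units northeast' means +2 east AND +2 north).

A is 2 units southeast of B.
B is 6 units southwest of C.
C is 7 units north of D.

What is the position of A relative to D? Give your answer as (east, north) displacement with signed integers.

Answer: A is at (east=-4, north=-1) relative to D.

Derivation:
Place D at the origin (east=0, north=0).
  C is 7 units north of D: delta (east=+0, north=+7); C at (east=0, north=7).
  B is 6 units southwest of C: delta (east=-6, north=-6); B at (east=-6, north=1).
  A is 2 units southeast of B: delta (east=+2, north=-2); A at (east=-4, north=-1).
Therefore A relative to D: (east=-4, north=-1).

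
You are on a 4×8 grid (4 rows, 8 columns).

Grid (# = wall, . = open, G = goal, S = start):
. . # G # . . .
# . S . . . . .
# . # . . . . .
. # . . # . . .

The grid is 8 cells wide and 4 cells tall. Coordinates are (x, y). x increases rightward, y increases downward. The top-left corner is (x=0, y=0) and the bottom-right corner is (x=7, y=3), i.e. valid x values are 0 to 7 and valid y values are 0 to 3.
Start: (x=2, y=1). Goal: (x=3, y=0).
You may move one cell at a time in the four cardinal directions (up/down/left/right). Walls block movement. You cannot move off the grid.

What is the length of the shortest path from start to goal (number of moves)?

Answer: Shortest path length: 2

Derivation:
BFS from (x=2, y=1) until reaching (x=3, y=0):
  Distance 0: (x=2, y=1)
  Distance 1: (x=1, y=1), (x=3, y=1)
  Distance 2: (x=1, y=0), (x=3, y=0), (x=4, y=1), (x=1, y=2), (x=3, y=2)  <- goal reached here
One shortest path (2 moves): (x=2, y=1) -> (x=3, y=1) -> (x=3, y=0)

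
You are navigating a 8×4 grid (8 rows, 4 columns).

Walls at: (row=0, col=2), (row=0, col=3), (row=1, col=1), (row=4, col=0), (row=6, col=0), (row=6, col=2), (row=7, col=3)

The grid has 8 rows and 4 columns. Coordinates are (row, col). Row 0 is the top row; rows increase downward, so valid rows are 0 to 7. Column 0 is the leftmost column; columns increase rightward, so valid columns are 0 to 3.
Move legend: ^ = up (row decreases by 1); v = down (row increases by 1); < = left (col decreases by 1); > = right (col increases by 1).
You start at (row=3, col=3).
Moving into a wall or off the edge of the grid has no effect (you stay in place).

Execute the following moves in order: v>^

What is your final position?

Answer: Final position: (row=3, col=3)

Derivation:
Start: (row=3, col=3)
  v (down): (row=3, col=3) -> (row=4, col=3)
  > (right): blocked, stay at (row=4, col=3)
  ^ (up): (row=4, col=3) -> (row=3, col=3)
Final: (row=3, col=3)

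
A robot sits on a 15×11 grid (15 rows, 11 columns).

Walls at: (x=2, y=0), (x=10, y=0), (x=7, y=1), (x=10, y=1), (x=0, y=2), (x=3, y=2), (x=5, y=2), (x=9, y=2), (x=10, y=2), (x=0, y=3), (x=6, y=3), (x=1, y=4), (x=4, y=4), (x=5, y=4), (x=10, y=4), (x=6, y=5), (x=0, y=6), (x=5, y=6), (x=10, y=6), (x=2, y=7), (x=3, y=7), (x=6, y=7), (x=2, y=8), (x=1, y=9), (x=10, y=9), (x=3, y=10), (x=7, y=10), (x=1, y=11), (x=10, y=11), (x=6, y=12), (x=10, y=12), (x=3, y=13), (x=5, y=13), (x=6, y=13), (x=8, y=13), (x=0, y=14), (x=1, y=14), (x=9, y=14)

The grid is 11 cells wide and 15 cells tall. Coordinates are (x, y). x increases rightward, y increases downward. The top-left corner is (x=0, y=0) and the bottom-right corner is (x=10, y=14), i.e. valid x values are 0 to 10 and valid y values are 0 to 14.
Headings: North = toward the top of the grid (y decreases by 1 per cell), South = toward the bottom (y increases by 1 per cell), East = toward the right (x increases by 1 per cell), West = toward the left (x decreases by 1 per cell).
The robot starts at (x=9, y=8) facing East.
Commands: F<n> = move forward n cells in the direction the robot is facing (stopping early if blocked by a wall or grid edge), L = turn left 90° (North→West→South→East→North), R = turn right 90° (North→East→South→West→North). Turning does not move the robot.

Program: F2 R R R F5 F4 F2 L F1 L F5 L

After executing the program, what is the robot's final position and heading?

Answer: Final position: (x=9, y=12), facing East

Derivation:
Start: (x=9, y=8), facing East
  F2: move forward 1/2 (blocked), now at (x=10, y=8)
  R: turn right, now facing South
  R: turn right, now facing West
  R: turn right, now facing North
  F5: move forward 1/5 (blocked), now at (x=10, y=7)
  F4: move forward 0/4 (blocked), now at (x=10, y=7)
  F2: move forward 0/2 (blocked), now at (x=10, y=7)
  L: turn left, now facing West
  F1: move forward 1, now at (x=9, y=7)
  L: turn left, now facing South
  F5: move forward 5, now at (x=9, y=12)
  L: turn left, now facing East
Final: (x=9, y=12), facing East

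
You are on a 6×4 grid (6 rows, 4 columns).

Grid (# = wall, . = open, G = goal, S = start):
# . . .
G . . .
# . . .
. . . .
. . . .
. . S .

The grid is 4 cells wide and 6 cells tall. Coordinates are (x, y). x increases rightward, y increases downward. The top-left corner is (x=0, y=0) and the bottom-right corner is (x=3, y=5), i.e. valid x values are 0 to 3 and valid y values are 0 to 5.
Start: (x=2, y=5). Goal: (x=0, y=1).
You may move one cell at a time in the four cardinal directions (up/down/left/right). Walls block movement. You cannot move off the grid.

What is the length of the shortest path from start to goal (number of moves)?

Answer: Shortest path length: 6

Derivation:
BFS from (x=2, y=5) until reaching (x=0, y=1):
  Distance 0: (x=2, y=5)
  Distance 1: (x=2, y=4), (x=1, y=5), (x=3, y=5)
  Distance 2: (x=2, y=3), (x=1, y=4), (x=3, y=4), (x=0, y=5)
  Distance 3: (x=2, y=2), (x=1, y=3), (x=3, y=3), (x=0, y=4)
  Distance 4: (x=2, y=1), (x=1, y=2), (x=3, y=2), (x=0, y=3)
  Distance 5: (x=2, y=0), (x=1, y=1), (x=3, y=1)
  Distance 6: (x=1, y=0), (x=3, y=0), (x=0, y=1)  <- goal reached here
One shortest path (6 moves): (x=2, y=5) -> (x=1, y=5) -> (x=1, y=4) -> (x=1, y=3) -> (x=1, y=2) -> (x=1, y=1) -> (x=0, y=1)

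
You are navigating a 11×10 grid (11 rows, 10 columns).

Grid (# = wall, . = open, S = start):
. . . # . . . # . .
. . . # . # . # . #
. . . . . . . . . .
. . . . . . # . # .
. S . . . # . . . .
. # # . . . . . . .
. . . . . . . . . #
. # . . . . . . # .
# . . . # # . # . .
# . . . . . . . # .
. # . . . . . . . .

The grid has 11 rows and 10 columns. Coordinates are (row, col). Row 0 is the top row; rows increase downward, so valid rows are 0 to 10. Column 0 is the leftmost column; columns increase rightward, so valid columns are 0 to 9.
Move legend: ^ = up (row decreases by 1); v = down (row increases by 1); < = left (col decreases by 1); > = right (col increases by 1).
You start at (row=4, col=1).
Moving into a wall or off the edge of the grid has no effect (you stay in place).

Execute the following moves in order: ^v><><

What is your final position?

Answer: Final position: (row=4, col=1)

Derivation:
Start: (row=4, col=1)
  ^ (up): (row=4, col=1) -> (row=3, col=1)
  v (down): (row=3, col=1) -> (row=4, col=1)
  > (right): (row=4, col=1) -> (row=4, col=2)
  < (left): (row=4, col=2) -> (row=4, col=1)
  > (right): (row=4, col=1) -> (row=4, col=2)
  < (left): (row=4, col=2) -> (row=4, col=1)
Final: (row=4, col=1)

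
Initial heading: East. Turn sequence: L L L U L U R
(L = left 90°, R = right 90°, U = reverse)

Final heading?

Answer: Final heading: South

Derivation:
Start: East
  L (left (90° counter-clockwise)) -> North
  L (left (90° counter-clockwise)) -> West
  L (left (90° counter-clockwise)) -> South
  U (U-turn (180°)) -> North
  L (left (90° counter-clockwise)) -> West
  U (U-turn (180°)) -> East
  R (right (90° clockwise)) -> South
Final: South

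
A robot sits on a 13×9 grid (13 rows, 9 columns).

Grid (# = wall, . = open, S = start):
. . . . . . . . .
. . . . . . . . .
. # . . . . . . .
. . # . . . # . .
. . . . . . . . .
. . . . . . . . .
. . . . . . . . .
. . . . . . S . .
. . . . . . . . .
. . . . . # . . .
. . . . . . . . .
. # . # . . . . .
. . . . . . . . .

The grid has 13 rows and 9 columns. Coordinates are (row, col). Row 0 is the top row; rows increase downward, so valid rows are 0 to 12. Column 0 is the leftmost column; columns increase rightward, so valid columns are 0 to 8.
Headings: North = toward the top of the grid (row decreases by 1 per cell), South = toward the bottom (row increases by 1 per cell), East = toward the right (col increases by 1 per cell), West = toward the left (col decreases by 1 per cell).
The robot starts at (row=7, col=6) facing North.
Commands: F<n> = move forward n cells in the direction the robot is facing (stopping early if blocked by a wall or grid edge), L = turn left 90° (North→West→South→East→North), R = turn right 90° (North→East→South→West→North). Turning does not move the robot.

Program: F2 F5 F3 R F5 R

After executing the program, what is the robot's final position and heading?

Start: (row=7, col=6), facing North
  F2: move forward 2, now at (row=5, col=6)
  F5: move forward 1/5 (blocked), now at (row=4, col=6)
  F3: move forward 0/3 (blocked), now at (row=4, col=6)
  R: turn right, now facing East
  F5: move forward 2/5 (blocked), now at (row=4, col=8)
  R: turn right, now facing South
Final: (row=4, col=8), facing South

Answer: Final position: (row=4, col=8), facing South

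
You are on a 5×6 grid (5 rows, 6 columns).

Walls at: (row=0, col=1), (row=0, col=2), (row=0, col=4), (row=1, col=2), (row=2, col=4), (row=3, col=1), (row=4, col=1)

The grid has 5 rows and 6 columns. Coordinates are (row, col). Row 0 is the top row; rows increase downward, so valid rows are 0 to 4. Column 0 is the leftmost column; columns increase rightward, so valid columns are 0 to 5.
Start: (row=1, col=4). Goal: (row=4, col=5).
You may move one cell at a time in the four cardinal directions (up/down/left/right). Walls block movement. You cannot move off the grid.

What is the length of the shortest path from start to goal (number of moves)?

Answer: Shortest path length: 4

Derivation:
BFS from (row=1, col=4) until reaching (row=4, col=5):
  Distance 0: (row=1, col=4)
  Distance 1: (row=1, col=3), (row=1, col=5)
  Distance 2: (row=0, col=3), (row=0, col=5), (row=2, col=3), (row=2, col=5)
  Distance 3: (row=2, col=2), (row=3, col=3), (row=3, col=5)
  Distance 4: (row=2, col=1), (row=3, col=2), (row=3, col=4), (row=4, col=3), (row=4, col=5)  <- goal reached here
One shortest path (4 moves): (row=1, col=4) -> (row=1, col=5) -> (row=2, col=5) -> (row=3, col=5) -> (row=4, col=5)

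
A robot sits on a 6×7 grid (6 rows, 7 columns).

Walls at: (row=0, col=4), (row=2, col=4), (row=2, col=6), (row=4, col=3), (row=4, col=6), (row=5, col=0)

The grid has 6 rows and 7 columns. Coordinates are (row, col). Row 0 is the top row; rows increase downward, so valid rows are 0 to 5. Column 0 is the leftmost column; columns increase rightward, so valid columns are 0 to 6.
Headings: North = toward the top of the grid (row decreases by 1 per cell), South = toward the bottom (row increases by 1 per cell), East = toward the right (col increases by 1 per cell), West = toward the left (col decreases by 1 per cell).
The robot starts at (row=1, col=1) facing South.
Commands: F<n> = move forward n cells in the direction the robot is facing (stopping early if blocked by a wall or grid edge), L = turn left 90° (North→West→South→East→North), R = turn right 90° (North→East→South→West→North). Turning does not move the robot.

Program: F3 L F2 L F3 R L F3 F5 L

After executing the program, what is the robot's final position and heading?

Start: (row=1, col=1), facing South
  F3: move forward 3, now at (row=4, col=1)
  L: turn left, now facing East
  F2: move forward 1/2 (blocked), now at (row=4, col=2)
  L: turn left, now facing North
  F3: move forward 3, now at (row=1, col=2)
  R: turn right, now facing East
  L: turn left, now facing North
  F3: move forward 1/3 (blocked), now at (row=0, col=2)
  F5: move forward 0/5 (blocked), now at (row=0, col=2)
  L: turn left, now facing West
Final: (row=0, col=2), facing West

Answer: Final position: (row=0, col=2), facing West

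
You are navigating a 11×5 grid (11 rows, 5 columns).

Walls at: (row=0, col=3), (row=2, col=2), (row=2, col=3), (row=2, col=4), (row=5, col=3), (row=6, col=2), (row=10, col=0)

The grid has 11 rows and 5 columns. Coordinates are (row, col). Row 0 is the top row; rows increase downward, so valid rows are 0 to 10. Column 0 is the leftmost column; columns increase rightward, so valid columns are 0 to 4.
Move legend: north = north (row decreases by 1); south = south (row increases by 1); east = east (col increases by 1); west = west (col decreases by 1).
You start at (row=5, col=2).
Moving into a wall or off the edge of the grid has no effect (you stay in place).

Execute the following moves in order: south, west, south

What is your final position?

Start: (row=5, col=2)
  south (south): blocked, stay at (row=5, col=2)
  west (west): (row=5, col=2) -> (row=5, col=1)
  south (south): (row=5, col=1) -> (row=6, col=1)
Final: (row=6, col=1)

Answer: Final position: (row=6, col=1)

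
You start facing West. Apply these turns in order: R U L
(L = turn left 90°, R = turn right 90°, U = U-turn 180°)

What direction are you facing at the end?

Answer: Final heading: East

Derivation:
Start: West
  R (right (90° clockwise)) -> North
  U (U-turn (180°)) -> South
  L (left (90° counter-clockwise)) -> East
Final: East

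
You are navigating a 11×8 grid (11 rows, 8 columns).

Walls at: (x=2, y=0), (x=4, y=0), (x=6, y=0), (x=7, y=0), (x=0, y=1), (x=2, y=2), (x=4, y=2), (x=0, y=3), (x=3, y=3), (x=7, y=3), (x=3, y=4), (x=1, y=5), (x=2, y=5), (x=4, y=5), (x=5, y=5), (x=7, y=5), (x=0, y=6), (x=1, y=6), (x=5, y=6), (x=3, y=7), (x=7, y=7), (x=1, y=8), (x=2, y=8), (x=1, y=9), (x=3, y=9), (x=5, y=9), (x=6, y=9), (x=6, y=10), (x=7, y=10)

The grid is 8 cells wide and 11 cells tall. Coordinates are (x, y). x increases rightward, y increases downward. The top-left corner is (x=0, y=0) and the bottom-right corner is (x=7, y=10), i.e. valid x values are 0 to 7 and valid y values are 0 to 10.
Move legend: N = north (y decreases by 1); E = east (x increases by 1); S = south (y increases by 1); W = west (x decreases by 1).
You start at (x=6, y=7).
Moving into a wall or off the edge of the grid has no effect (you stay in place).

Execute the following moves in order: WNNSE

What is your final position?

Start: (x=6, y=7)
  W (west): (x=6, y=7) -> (x=5, y=7)
  N (north): blocked, stay at (x=5, y=7)
  N (north): blocked, stay at (x=5, y=7)
  S (south): (x=5, y=7) -> (x=5, y=8)
  E (east): (x=5, y=8) -> (x=6, y=8)
Final: (x=6, y=8)

Answer: Final position: (x=6, y=8)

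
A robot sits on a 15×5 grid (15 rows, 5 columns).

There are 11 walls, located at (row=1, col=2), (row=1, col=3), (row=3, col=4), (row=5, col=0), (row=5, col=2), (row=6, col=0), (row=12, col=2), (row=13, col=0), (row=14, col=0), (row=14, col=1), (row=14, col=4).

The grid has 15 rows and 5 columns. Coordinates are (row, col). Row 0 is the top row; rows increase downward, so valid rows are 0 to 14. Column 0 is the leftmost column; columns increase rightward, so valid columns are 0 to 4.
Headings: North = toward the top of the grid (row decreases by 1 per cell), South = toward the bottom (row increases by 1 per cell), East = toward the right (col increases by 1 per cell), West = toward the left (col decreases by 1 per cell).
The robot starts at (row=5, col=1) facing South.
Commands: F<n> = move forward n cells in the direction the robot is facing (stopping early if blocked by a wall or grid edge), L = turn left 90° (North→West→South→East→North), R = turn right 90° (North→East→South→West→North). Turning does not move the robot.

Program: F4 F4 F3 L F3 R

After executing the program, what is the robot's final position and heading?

Start: (row=5, col=1), facing South
  F4: move forward 4, now at (row=9, col=1)
  F4: move forward 4, now at (row=13, col=1)
  F3: move forward 0/3 (blocked), now at (row=13, col=1)
  L: turn left, now facing East
  F3: move forward 3, now at (row=13, col=4)
  R: turn right, now facing South
Final: (row=13, col=4), facing South

Answer: Final position: (row=13, col=4), facing South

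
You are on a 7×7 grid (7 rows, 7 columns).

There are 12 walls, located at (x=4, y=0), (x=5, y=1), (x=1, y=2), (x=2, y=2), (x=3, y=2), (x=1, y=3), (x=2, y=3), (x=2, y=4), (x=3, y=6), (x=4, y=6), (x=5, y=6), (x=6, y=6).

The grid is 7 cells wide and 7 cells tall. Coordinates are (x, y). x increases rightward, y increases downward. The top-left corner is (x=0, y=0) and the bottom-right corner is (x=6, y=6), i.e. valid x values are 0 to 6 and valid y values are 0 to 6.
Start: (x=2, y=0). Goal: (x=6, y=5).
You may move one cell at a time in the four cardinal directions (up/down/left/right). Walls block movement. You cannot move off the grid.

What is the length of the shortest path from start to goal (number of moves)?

Answer: Shortest path length: 9

Derivation:
BFS from (x=2, y=0) until reaching (x=6, y=5):
  Distance 0: (x=2, y=0)
  Distance 1: (x=1, y=0), (x=3, y=0), (x=2, y=1)
  Distance 2: (x=0, y=0), (x=1, y=1), (x=3, y=1)
  Distance 3: (x=0, y=1), (x=4, y=1)
  Distance 4: (x=0, y=2), (x=4, y=2)
  Distance 5: (x=5, y=2), (x=0, y=3), (x=4, y=3)
  Distance 6: (x=6, y=2), (x=3, y=3), (x=5, y=3), (x=0, y=4), (x=4, y=4)
  Distance 7: (x=6, y=1), (x=6, y=3), (x=1, y=4), (x=3, y=4), (x=5, y=4), (x=0, y=5), (x=4, y=5)
  Distance 8: (x=6, y=0), (x=6, y=4), (x=1, y=5), (x=3, y=5), (x=5, y=5), (x=0, y=6)
  Distance 9: (x=5, y=0), (x=2, y=5), (x=6, y=5), (x=1, y=6)  <- goal reached here
One shortest path (9 moves): (x=2, y=0) -> (x=3, y=0) -> (x=3, y=1) -> (x=4, y=1) -> (x=4, y=2) -> (x=5, y=2) -> (x=6, y=2) -> (x=6, y=3) -> (x=6, y=4) -> (x=6, y=5)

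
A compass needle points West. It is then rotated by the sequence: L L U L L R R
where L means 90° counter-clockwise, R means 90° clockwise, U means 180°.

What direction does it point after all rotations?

Answer: Final heading: West

Derivation:
Start: West
  L (left (90° counter-clockwise)) -> South
  L (left (90° counter-clockwise)) -> East
  U (U-turn (180°)) -> West
  L (left (90° counter-clockwise)) -> South
  L (left (90° counter-clockwise)) -> East
  R (right (90° clockwise)) -> South
  R (right (90° clockwise)) -> West
Final: West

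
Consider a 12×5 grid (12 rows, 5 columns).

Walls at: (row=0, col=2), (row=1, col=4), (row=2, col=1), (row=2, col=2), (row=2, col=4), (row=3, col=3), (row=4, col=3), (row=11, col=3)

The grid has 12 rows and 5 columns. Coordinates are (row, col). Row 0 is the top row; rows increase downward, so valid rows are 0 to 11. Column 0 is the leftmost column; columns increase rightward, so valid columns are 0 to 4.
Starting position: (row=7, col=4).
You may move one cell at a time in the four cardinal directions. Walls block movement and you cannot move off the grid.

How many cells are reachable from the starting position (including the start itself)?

BFS flood-fill from (row=7, col=4):
  Distance 0: (row=7, col=4)
  Distance 1: (row=6, col=4), (row=7, col=3), (row=8, col=4)
  Distance 2: (row=5, col=4), (row=6, col=3), (row=7, col=2), (row=8, col=3), (row=9, col=4)
  Distance 3: (row=4, col=4), (row=5, col=3), (row=6, col=2), (row=7, col=1), (row=8, col=2), (row=9, col=3), (row=10, col=4)
  Distance 4: (row=3, col=4), (row=5, col=2), (row=6, col=1), (row=7, col=0), (row=8, col=1), (row=9, col=2), (row=10, col=3), (row=11, col=4)
  Distance 5: (row=4, col=2), (row=5, col=1), (row=6, col=0), (row=8, col=0), (row=9, col=1), (row=10, col=2)
  Distance 6: (row=3, col=2), (row=4, col=1), (row=5, col=0), (row=9, col=0), (row=10, col=1), (row=11, col=2)
  Distance 7: (row=3, col=1), (row=4, col=0), (row=10, col=0), (row=11, col=1)
  Distance 8: (row=3, col=0), (row=11, col=0)
  Distance 9: (row=2, col=0)
  Distance 10: (row=1, col=0)
  Distance 11: (row=0, col=0), (row=1, col=1)
  Distance 12: (row=0, col=1), (row=1, col=2)
  Distance 13: (row=1, col=3)
  Distance 14: (row=0, col=3), (row=2, col=3)
  Distance 15: (row=0, col=4)
Total reachable: 52 (grid has 52 open cells total)

Answer: Reachable cells: 52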